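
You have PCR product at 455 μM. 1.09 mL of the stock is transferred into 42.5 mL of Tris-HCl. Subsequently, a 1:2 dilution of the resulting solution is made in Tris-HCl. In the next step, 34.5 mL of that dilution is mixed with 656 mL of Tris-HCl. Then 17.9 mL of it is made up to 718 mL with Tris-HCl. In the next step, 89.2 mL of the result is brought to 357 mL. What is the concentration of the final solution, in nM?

Overall dilution factor = 39.99 × 2 × 20.01 × 40.11 × 4.002 = 2.57 × 10⁵.
455 μM / 2.57 × 10⁵ = 1.77 × 10⁻³ μM = 1.77 nM.

1.77 nM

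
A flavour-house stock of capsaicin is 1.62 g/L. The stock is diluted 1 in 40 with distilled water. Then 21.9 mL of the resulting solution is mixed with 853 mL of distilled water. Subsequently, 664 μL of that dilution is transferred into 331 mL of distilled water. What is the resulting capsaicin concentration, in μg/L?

2.03 μg/L

Overall dilution factor = 40 × 39.95 × 499.5 = 7.98 × 10⁵.
1.62 g/L / 7.98 × 10⁵ = 2.03 × 10⁻⁶ g/L = 2.03 μg/L.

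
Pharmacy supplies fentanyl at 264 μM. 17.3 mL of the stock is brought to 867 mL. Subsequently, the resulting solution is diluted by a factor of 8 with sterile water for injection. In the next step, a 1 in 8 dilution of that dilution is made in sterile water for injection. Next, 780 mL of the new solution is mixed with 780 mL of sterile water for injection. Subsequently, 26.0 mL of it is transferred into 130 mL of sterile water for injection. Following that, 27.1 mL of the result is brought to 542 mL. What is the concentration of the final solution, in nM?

Overall dilution factor = 50.12 × 8 × 8 × 2 × 6 × 20 = 7.70 × 10⁵.
264 μM / 7.70 × 10⁵ = 3.43 × 10⁻⁴ μM = 0.343 nM.

0.343 nM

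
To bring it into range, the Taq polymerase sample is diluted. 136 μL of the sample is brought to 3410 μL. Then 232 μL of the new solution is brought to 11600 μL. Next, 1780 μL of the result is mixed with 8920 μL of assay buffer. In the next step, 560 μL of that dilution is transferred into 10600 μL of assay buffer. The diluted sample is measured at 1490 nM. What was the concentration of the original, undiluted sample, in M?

0.224 M

Overall dilution factor = 25.07 × 50 × 6.011 × 19.93 = 1.50 × 10⁵.
Original = 1490 nM × 1.50 × 10⁵ = 2.24 × 10⁸ nM = 0.224 M.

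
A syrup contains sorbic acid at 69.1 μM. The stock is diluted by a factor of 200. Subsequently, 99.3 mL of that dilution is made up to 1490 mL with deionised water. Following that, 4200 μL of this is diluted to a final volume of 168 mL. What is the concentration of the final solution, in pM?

576 pM

Overall dilution factor = 200 × 15.01 × 40 = 1.20 × 10⁵.
69.1 μM / 1.20 × 10⁵ = 5.76 × 10⁻⁴ μM = 576 pM.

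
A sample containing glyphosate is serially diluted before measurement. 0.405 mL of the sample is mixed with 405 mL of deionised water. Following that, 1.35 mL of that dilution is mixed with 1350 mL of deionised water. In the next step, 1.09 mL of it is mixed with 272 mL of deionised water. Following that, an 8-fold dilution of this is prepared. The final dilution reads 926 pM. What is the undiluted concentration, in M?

Overall dilution factor = 1001 × 1001 × 250.5 × 8 = 2.01 × 10⁹.
Original = 926 pM × 2.01 × 10⁹ = 1.86 × 10¹² pM = 1.86 M.

1.86 M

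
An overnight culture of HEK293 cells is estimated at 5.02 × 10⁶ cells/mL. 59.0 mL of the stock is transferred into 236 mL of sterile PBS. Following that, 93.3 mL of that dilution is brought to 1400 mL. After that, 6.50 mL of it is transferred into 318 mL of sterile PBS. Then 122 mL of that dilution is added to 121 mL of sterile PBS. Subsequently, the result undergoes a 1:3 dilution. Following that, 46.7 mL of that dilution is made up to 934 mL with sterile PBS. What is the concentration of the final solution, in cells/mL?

11.2 cells/mL

Overall dilution factor = 5 × 15.01 × 49.92 × 1.992 × 3 × 20 = 4.48 × 10⁵.
5.02 × 10⁶ cells/mL / 4.48 × 10⁵ = 11.2 cells/mL.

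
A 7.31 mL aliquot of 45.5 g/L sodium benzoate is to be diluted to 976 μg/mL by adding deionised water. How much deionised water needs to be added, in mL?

976 μg/mL = 0.976 g/L.
V₂ = C₁V₁/C₂ = 45.5 × 7.31 / 0.976 = 341 mL.
Diluent to add = V₂ − V₁ = 341 − 7.31 = 333 mL.

333 mL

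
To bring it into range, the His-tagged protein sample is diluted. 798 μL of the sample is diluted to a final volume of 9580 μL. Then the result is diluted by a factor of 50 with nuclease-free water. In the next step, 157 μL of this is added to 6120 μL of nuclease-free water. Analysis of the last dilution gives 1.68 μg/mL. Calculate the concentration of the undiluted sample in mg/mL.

Overall dilution factor = 12.01 × 50 × 39.98 = 2.40 × 10⁴.
Original = 1.68 μg/mL × 2.40 × 10⁴ = 4.03 × 10⁴ μg/mL = 40.3 mg/mL.

40.3 mg/mL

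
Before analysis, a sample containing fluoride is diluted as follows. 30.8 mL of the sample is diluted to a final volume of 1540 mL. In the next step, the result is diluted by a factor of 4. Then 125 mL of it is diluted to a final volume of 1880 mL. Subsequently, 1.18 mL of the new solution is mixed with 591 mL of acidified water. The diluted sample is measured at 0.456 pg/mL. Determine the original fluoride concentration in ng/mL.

Overall dilution factor = 50 × 4 × 15.04 × 501.8 = 1.51 × 10⁶.
Original = 0.456 pg/mL × 1.51 × 10⁶ = 6.88 × 10⁵ pg/mL = 688 ng/mL.

688 ng/mL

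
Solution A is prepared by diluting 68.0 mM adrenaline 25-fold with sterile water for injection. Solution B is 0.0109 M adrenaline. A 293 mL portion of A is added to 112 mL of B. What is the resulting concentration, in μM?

C_A = 68.0 mM / 25 = 2.72 mM.
C_B = 0.0109 M = 10.9 mM.
C_mix = (C_A·V_A + C_B·V_B)/(V_A + V_B) = (2.72×293 + 10.9×112) / 405.0 = 4.98 mM = 4980 μM.

4980 μM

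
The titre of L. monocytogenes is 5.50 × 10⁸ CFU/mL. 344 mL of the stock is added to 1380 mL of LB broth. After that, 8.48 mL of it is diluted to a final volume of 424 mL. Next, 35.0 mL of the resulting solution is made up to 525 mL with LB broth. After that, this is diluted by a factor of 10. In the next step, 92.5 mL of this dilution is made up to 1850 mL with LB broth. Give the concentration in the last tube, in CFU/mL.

Overall dilution factor = 5.012 × 50 × 15 × 10 × 20 = 7.52 × 10⁵.
5.50 × 10⁸ CFU/mL / 7.52 × 10⁵ = 732 CFU/mL.

732 CFU/mL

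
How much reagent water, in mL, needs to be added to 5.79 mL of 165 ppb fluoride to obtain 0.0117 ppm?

75.9 mL

0.0117 ppm = 11.7 ppb.
V₂ = C₁V₁/C₂ = 165 × 5.79 / 11.7 = 81.7 mL.
Diluent to add = V₂ − V₁ = 81.7 − 5.79 = 75.9 mL.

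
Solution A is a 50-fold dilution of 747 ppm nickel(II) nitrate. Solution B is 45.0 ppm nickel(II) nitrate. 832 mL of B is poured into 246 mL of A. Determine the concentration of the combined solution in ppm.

C_A = 747 ppm / 50 = 14.9 ppm.
C_mix = (C_A·V_A + C_B·V_B)/(V_A + V_B) = (14.9×246 + 45.0×832) / 1078 = 38.1 ppm.

38.1 ppm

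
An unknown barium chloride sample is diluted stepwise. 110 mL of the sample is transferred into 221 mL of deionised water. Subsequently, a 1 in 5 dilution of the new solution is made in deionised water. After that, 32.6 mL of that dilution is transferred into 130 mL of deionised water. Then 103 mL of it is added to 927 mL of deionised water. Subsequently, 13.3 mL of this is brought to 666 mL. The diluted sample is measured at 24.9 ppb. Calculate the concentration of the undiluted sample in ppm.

936 ppm

Overall dilution factor = 3.009 × 5 × 4.988 × 10 × 50.08 = 3.76 × 10⁴.
Original = 24.9 ppb × 3.76 × 10⁴ = 9.36 × 10⁵ ppb = 936 ppm.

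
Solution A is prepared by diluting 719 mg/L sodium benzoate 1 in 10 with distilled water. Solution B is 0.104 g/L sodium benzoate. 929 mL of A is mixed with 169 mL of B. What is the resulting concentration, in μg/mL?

C_A = 719 mg/L / 10 = 71.9 mg/L.
C_B = 0.104 g/L = 104 mg/L.
C_mix = (C_A·V_A + C_B·V_B)/(V_A + V_B) = (71.9×929 + 104×169) / 1098 = 76.8 mg/L = 76.8 μg/mL.

76.8 μg/mL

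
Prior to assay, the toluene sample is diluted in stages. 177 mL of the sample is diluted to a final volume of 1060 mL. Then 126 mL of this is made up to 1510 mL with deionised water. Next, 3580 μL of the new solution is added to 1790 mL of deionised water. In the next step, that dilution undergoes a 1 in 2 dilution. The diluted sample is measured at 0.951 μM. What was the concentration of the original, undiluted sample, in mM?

Overall dilution factor = 5.989 × 11.98 × 501 × 2 = 7.19 × 10⁴.
Original = 0.951 μM × 7.19 × 10⁴ = 6.84 × 10⁴ μM = 68.4 mM.

68.4 mM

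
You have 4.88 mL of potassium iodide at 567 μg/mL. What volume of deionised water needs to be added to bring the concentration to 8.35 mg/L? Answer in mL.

8.35 mg/L = 8.35 μg/mL.
V₂ = C₁V₁/C₂ = 567 × 4.88 / 8.35 = 331 mL.
Diluent to add = V₂ − V₁ = 331 − 4.88 = 326 mL.

326 mL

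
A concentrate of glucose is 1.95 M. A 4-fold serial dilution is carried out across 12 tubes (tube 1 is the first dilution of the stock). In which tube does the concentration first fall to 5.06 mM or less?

tube 5

Tube n has concentration 1.95 M / 4ⁿ.
Need 4ⁿ ≥ 1.95 M / 5.06 mM = 385, so n ≥ 4.30.
First such tube: n = 5.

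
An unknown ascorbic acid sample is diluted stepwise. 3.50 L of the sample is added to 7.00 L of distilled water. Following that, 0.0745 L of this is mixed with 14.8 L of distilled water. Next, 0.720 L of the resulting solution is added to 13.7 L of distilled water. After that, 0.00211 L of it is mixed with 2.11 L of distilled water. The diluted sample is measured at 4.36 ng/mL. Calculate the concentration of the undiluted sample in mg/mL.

Overall dilution factor = 3 × 199.7 × 20.03 × 1001 = 1.20 × 10⁷.
Original = 4.36 ng/mL × 1.20 × 10⁷ = 5.24 × 10⁷ ng/mL = 52.4 mg/mL.

52.4 mg/mL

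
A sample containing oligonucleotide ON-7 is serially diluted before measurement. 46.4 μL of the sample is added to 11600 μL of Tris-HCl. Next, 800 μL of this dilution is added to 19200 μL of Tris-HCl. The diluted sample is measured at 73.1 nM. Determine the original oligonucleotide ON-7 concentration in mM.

0.459 mM

Overall dilution factor = 251 × 25 = 6275.
Original = 73.1 nM × 6275 = 4.59 × 10⁵ nM = 0.459 mM.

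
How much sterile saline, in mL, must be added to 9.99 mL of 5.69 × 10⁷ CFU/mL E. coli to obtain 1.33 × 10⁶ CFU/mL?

V₂ = C₁V₁/C₂ = 5.69 × 10⁷ × 9.99 / 1.33 × 10⁶ = 427 mL.
Diluent to add = V₂ − V₁ = 427 − 9.99 = 417 mL.

417 mL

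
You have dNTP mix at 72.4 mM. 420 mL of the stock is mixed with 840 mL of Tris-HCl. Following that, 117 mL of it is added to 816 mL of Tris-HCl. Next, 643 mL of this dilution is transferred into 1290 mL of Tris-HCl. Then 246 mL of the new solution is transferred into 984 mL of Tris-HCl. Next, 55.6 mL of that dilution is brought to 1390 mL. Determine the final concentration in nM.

8050 nM

Overall dilution factor = 3 × 7.974 × 3.006 × 5 × 25 = 8990.
72.4 mM / 8990 = 8.05 × 10⁻³ mM = 8050 nM.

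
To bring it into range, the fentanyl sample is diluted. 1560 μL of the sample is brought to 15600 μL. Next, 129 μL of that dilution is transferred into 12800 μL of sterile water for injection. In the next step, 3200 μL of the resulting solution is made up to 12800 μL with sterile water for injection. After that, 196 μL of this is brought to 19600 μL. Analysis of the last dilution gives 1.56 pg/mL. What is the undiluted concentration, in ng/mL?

625 ng/mL

Overall dilution factor = 10 × 100.2 × 4 × 100 = 4.01 × 10⁵.
Original = 1.56 pg/mL × 4.01 × 10⁵ = 6.25 × 10⁵ pg/mL = 625 ng/mL.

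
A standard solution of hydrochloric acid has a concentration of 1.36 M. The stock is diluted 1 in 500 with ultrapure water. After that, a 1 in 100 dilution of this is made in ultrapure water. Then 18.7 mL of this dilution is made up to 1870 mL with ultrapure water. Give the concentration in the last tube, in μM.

Overall dilution factor = 500 × 100 × 100 = 5.00 × 10⁶.
1.36 M / 5.00 × 10⁶ = 2.72 × 10⁻⁷ M = 0.272 μM.

0.272 μM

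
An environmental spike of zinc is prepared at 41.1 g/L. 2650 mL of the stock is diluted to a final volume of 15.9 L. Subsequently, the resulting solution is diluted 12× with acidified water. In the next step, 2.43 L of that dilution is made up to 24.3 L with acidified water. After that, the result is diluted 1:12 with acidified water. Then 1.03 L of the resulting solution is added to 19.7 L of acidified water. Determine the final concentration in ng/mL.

Overall dilution factor = 6 × 12 × 10 × 12 × 20.13 = 1.74 × 10⁵.
41.1 g/L / 1.74 × 10⁵ = 2.36 × 10⁻⁴ g/L = 236 ng/mL.

236 ng/mL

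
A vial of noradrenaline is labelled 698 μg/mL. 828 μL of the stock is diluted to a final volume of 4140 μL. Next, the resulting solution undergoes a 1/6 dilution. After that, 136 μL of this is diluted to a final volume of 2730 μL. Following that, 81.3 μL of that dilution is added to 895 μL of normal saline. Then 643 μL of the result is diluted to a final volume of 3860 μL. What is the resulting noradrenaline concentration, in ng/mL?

Overall dilution factor = 5 × 6 × 20.07 × 12.01 × 6.003 = 4.34 × 10⁴.
698 μg/mL / 4.34 × 10⁴ = 0.0161 μg/mL = 16.1 ng/mL.

16.1 ng/mL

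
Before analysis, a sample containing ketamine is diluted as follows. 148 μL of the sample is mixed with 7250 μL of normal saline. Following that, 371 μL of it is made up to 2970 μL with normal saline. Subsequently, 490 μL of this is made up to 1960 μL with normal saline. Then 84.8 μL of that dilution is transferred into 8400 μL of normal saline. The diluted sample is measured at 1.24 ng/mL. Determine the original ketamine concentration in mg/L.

199 mg/L

Overall dilution factor = 49.99 × 8.005 × 4 × 100.1 = 1.60 × 10⁵.
Original = 1.24 ng/mL × 1.60 × 10⁵ = 1.99 × 10⁵ ng/mL = 199 mg/L.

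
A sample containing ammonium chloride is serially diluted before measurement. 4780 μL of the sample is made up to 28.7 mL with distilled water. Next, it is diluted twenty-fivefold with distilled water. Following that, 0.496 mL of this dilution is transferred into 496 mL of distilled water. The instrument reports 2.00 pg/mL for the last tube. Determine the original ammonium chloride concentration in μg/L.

Overall dilution factor = 6.004 × 25 × 1001 = 1.50 × 10⁵.
Original = 2.00 pg/mL × 1.50 × 10⁵ = 3.01 × 10⁵ pg/mL = 301 μg/L.

301 μg/L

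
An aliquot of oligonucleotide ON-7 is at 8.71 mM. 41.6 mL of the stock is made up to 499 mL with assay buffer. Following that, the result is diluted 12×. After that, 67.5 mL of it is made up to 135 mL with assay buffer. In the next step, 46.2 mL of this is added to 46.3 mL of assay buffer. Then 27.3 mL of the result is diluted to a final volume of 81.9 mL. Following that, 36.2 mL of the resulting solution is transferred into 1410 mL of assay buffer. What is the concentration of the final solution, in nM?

Overall dilution factor = 12.00 × 12 × 2 × 2.002 × 3 × 39.95 = 6.91 × 10⁴.
8.71 mM / 6.91 × 10⁴ = 1.26 × 10⁻⁴ mM = 126 nM.

126 nM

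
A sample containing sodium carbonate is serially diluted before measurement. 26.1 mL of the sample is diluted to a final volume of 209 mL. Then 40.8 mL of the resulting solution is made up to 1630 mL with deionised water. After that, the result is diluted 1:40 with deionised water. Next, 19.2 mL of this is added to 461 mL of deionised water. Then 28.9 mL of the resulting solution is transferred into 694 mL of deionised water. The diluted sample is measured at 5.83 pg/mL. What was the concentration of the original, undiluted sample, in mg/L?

Overall dilution factor = 8.008 × 39.95 × 40 × 25.01 × 25.01 = 8.01 × 10⁶.
Original = 5.83 pg/mL × 8.01 × 10⁶ = 4.67 × 10⁷ pg/mL = 46.7 mg/L.

46.7 mg/L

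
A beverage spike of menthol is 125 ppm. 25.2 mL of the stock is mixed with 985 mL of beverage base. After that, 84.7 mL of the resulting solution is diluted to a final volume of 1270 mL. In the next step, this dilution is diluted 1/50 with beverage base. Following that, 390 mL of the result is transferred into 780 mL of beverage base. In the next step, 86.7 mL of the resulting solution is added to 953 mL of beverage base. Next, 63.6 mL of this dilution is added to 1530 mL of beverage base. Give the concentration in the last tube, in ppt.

Overall dilution factor = 40.09 × 14.99 × 50 × 3 × 11.99 × 25.06 = 2.71 × 10⁷.
125 ppm / 2.71 × 10⁷ = 4.61 × 10⁻⁶ ppm = 4.61 ppt.

4.61 ppt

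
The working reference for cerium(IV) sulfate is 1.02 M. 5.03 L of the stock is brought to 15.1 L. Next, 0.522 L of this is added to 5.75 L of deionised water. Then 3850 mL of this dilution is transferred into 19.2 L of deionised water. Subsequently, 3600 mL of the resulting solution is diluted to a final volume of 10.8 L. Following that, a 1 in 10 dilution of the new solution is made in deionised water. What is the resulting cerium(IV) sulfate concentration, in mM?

Overall dilution factor = 3.002 × 12.02 × 5.987 × 3 × 10 = 6479.
1.02 M / 6479 = 1.57 × 10⁻⁴ M = 0.157 mM.

0.157 mM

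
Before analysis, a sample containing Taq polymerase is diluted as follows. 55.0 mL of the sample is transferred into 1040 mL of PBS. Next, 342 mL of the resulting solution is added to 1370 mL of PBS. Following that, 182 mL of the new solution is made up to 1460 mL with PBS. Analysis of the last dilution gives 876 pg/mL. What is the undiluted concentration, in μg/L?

700 μg/L

Overall dilution factor = 19.91 × 5.006 × 8.022 = 799.
Original = 876 pg/mL × 799 = 7.00 × 10⁵ pg/mL = 700 μg/L.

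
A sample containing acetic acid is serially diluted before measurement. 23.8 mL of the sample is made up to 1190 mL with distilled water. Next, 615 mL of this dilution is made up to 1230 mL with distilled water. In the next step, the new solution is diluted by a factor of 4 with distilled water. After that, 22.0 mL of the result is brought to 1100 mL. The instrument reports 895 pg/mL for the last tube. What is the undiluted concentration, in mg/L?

17.9 mg/L

Overall dilution factor = 50 × 2 × 4 × 50 = 2.00 × 10⁴.
Original = 895 pg/mL × 2.00 × 10⁴ = 1.79 × 10⁷ pg/mL = 17.9 mg/L.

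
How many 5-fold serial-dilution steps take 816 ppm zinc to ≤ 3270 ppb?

4

Need 5ⁿ ≥ 250, so n ≥ log(250)/log(5) = 3.43.
Minimum whole steps: n = 4.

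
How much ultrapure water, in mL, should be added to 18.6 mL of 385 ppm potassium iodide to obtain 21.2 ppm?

319 mL

V₂ = C₁V₁/C₂ = 385 × 18.6 / 21.2 = 338 mL.
Diluent to add = V₂ − V₁ = 338 − 18.6 = 319 mL.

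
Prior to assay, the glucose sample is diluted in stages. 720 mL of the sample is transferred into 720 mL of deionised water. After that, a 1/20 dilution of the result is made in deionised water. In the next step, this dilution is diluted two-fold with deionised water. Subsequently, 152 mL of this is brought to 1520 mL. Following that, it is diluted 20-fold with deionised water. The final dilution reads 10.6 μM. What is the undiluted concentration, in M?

0.170 M

Overall dilution factor = 2 × 20 × 2 × 10 × 20 = 1.60 × 10⁴.
Original = 10.6 μM × 1.60 × 10⁴ = 1.70 × 10⁵ μM = 0.170 M.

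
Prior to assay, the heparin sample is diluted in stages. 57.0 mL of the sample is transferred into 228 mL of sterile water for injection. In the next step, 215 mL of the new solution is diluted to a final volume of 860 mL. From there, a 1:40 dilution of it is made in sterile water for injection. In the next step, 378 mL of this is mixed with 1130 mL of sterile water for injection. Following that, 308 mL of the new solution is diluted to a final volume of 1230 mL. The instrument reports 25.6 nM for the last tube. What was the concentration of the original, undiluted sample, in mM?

Overall dilution factor = 5 × 4 × 40 × 3.989 × 3.994 = 1.27 × 10⁴.
Original = 25.6 nM × 1.27 × 10⁴ = 3.26 × 10⁵ nM = 0.326 mM.

0.326 mM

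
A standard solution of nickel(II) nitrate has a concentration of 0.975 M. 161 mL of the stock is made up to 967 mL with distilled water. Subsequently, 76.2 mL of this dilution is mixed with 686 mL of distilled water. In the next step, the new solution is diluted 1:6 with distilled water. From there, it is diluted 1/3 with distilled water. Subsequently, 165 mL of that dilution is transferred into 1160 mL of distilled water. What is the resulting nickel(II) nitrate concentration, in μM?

Overall dilution factor = 6.006 × 10.00 × 6 × 3 × 8.030 = 8684.
0.975 M / 8684 = 1.12 × 10⁻⁴ M = 112 μM.

112 μM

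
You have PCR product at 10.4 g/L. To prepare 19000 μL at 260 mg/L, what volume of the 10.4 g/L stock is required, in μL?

475 μL

260 mg/L = 0.260 g/L.
V₁ = C₂V₂/C₁ = 0.260 × 19000 / 10.4 = 475 μL.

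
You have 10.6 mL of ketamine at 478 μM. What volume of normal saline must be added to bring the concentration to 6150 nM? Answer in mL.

6150 nM = 6.15 μM.
V₂ = C₁V₁/C₂ = 478 × 10.6 / 6.15 = 824 mL.
Diluent to add = V₂ − V₁ = 824 − 10.6 = 813 mL.

813 mL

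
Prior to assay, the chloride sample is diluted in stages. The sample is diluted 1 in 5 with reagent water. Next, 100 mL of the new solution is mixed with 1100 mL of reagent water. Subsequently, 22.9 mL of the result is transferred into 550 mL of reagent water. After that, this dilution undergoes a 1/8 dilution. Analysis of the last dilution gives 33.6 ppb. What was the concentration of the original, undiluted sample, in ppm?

403 ppm

Overall dilution factor = 5 × 12 × 25.02 × 8 = 1.20 × 10⁴.
Original = 33.6 ppb × 1.20 × 10⁴ = 4.03 × 10⁵ ppb = 403 ppm.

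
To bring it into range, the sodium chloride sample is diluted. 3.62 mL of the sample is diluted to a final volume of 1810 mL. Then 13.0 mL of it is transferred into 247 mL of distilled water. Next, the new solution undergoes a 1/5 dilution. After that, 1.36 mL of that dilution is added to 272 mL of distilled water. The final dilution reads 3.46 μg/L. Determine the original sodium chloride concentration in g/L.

Overall dilution factor = 500 × 20 × 5 × 201 = 1.00 × 10⁷.
Original = 3.46 μg/L × 1.00 × 10⁷ = 3.48 × 10⁷ μg/L = 34.8 g/L.

34.8 g/L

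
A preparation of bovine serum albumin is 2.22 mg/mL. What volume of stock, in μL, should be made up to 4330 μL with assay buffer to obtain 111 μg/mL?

111 μg/mL = 0.111 mg/mL.
V₁ = C₂V₂/C₁ = 0.111 × 4330 / 2.22 = 216 μL.

216 μL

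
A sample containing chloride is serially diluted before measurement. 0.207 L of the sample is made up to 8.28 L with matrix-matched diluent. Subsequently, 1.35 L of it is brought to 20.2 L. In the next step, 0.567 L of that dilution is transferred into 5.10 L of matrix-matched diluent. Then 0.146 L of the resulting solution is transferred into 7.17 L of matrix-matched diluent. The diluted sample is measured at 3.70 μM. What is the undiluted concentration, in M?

Overall dilution factor = 40 × 14.96 × 9.995 × 50.11 = 3.00 × 10⁵.
Original = 3.70 μM × 3.00 × 10⁵ = 1.11 × 10⁶ μM = 1.11 M.

1.11 M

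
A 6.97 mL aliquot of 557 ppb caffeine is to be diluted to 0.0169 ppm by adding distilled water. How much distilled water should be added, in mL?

0.0169 ppm = 16.9 ppb.
V₂ = C₁V₁/C₂ = 557 × 6.97 / 16.9 = 230 mL.
Diluent to add = V₂ − V₁ = 230 − 6.97 = 223 mL.

223 mL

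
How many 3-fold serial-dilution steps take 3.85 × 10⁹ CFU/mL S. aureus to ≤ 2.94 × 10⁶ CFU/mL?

7

Need 3ⁿ ≥ 1310, so n ≥ log(1310)/log(3) = 6.53.
Minimum whole steps: n = 7.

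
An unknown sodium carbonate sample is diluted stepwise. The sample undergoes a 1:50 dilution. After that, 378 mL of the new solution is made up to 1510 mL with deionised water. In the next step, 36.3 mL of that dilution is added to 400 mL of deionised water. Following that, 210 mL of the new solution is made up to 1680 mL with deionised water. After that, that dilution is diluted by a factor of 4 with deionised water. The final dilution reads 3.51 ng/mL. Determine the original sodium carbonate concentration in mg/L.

270 mg/L

Overall dilution factor = 50 × 3.995 × 12.02 × 8 × 4 = 7.68 × 10⁴.
Original = 3.51 ng/mL × 7.68 × 10⁴ = 2.70 × 10⁵ ng/mL = 270 mg/L.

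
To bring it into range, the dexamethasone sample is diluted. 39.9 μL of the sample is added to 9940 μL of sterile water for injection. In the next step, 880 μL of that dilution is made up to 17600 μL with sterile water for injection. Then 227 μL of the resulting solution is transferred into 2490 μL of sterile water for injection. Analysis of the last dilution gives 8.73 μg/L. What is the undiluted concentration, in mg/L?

523 mg/L

Overall dilution factor = 250.1 × 20 × 11.97 = 5.99 × 10⁴.
Original = 8.73 μg/L × 5.99 × 10⁴ = 5.23 × 10⁵ μg/L = 523 mg/L.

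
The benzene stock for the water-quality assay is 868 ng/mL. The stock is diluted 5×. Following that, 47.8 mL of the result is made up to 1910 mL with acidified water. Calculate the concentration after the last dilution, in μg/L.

4.34 μg/L

Overall dilution factor = 5 × 39.96 = 200.
868 ng/mL / 200 = 4.34 ng/mL = 4.34 μg/L.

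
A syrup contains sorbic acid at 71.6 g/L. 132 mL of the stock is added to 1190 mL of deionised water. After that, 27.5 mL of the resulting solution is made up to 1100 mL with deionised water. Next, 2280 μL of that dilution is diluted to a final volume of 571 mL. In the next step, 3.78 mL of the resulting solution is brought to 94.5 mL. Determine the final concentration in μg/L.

28.5 μg/L

Overall dilution factor = 10.02 × 40 × 250.4 × 25 = 2.51 × 10⁶.
71.6 g/L / 2.51 × 10⁶ = 2.85 × 10⁻⁵ g/L = 28.5 μg/L.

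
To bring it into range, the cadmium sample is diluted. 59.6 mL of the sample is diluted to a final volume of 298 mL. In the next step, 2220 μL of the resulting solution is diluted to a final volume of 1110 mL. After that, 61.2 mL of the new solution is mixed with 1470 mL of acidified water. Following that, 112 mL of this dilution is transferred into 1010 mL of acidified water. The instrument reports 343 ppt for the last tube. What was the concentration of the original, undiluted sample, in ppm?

215 ppm

Overall dilution factor = 5 × 500 × 25.02 × 10.02 = 6.27 × 10⁵.
Original = 343 ppt × 6.27 × 10⁵ = 2.15 × 10⁸ ppt = 215 ppm.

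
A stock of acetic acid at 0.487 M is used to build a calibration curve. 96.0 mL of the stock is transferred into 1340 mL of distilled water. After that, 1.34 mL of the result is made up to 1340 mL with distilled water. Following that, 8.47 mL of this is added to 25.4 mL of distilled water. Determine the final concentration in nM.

Overall dilution factor = 14.96 × 1000 × 3.999 = 5.98 × 10⁴.
0.487 M / 5.98 × 10⁴ = 8.14 × 10⁻⁶ M = 8140 nM.

8140 nM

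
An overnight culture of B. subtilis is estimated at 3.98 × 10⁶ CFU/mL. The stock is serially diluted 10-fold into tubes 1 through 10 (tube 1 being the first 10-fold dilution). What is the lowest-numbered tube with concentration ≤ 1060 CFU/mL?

tube 4

Tube n has concentration 3.98 × 10⁶ CFU/mL / 10ⁿ.
Need 10ⁿ ≥ 3.98 × 10⁶ CFU/mL / 1060 CFU/mL = 3755, so n ≥ 3.57.
First such tube: n = 4.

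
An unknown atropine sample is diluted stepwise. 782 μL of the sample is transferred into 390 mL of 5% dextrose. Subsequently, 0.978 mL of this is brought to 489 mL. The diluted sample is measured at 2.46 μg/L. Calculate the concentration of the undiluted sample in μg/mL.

Overall dilution factor = 499.7 × 500 = 2.50 × 10⁵.
Original = 2.46 μg/L × 2.50 × 10⁵ = 6.15 × 10⁵ μg/L = 615 μg/mL.

615 μg/mL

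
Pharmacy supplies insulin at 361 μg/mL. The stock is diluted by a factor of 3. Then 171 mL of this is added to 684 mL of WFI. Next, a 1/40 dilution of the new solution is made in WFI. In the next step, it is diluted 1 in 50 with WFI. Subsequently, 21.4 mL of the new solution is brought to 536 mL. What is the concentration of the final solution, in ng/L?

480 ng/L

Overall dilution factor = 3 × 5 × 40 × 50 × 25.05 = 7.51 × 10⁵.
361 μg/mL / 7.51 × 10⁵ = 4.80 × 10⁻⁴ μg/mL = 480 ng/L.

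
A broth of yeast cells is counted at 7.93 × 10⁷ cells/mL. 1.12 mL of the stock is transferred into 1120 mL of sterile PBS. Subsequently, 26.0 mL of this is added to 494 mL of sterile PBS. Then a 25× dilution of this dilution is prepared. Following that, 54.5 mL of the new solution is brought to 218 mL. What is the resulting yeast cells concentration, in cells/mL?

Overall dilution factor = 1001 × 20 × 25 × 4 = 2.00 × 10⁶.
7.93 × 10⁷ cells/mL / 2.00 × 10⁶ = 39.6 cells/mL.

39.6 cells/mL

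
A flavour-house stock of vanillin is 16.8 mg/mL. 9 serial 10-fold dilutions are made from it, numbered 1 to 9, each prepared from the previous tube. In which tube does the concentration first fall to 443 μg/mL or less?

Tube n has concentration 16.8 mg/mL / 10ⁿ.
Need 10ⁿ ≥ 16.8 mg/mL / 443 μg/mL = 37.9, so n ≥ 1.58.
First such tube: n = 2.

tube 2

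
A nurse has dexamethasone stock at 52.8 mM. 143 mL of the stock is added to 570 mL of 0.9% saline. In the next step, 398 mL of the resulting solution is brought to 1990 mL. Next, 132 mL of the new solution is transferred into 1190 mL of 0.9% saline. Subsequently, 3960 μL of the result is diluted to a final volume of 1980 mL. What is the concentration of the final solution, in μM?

0.423 μM

Overall dilution factor = 4.986 × 5 × 10.02 × 500 = 1.25 × 10⁵.
52.8 mM / 1.25 × 10⁵ = 4.23 × 10⁻⁴ mM = 0.423 μM.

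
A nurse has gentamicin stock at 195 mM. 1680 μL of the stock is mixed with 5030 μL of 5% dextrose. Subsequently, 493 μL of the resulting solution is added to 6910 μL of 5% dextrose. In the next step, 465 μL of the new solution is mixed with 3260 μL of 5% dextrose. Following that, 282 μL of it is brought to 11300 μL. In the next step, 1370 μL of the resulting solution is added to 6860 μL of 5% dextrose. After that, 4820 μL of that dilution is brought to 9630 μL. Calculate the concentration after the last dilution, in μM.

0.844 μM

Overall dilution factor = 3.994 × 15.02 × 8.011 × 40.07 × 6.007 × 1.998 = 2.31 × 10⁵.
195 mM / 2.31 × 10⁵ = 8.44 × 10⁻⁴ mM = 0.844 μM.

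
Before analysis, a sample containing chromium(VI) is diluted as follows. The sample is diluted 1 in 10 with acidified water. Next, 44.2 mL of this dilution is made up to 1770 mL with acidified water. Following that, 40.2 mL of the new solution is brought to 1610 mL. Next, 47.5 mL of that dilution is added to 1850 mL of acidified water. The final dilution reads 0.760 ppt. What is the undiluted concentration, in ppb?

Overall dilution factor = 10 × 40.05 × 40.05 × 39.95 = 6.41 × 10⁵.
Original = 0.760 ppt × 6.41 × 10⁵ = 4.87 × 10⁵ ppt = 487 ppb.

487 ppb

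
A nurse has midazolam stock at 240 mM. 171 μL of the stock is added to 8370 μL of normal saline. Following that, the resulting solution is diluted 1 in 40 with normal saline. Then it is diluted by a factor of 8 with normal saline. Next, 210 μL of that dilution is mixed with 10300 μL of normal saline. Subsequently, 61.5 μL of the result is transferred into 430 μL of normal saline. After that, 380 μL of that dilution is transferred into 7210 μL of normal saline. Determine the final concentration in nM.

Overall dilution factor = 49.95 × 40 × 8 × 50.05 × 7.992 × 19.97 = 1.28 × 10⁸.
240 mM / 1.28 × 10⁸ = 1.88 × 10⁻⁶ mM = 1.88 nM.

1.88 nM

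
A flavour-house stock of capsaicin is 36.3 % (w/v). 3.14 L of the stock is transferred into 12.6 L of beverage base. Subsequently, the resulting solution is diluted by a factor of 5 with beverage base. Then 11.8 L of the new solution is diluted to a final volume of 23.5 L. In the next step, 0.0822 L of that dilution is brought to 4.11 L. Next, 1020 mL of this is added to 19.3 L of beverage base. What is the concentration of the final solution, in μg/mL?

Overall dilution factor = 5.013 × 5 × 1.992 × 50 × 19.92 = 4.97 × 10⁴.
36.3 % (w/v) / 4.97 × 10⁴ = 7.30 × 10⁻⁴ % (w/v) = 7.30 μg/mL.

7.30 μg/mL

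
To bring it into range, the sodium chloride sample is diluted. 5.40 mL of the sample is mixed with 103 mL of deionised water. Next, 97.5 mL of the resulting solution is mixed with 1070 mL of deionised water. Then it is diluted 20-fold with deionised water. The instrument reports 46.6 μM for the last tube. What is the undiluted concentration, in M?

Overall dilution factor = 20.07 × 11.97 × 20 = 4807.
Original = 46.6 μM × 4807 = 2.24 × 10⁵ μM = 0.224 M.

0.224 M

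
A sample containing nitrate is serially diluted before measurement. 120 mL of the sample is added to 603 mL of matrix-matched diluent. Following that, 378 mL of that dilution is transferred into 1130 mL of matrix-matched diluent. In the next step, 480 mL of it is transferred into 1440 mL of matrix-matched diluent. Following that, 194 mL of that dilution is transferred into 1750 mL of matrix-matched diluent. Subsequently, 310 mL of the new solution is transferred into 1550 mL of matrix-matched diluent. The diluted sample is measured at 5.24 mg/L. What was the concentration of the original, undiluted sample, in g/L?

30.3 g/L

Overall dilution factor = 6.025 × 3.989 × 4 × 10.02 × 6 = 5781.
Original = 5.24 mg/L × 5781 = 3.03 × 10⁴ mg/L = 30.3 g/L.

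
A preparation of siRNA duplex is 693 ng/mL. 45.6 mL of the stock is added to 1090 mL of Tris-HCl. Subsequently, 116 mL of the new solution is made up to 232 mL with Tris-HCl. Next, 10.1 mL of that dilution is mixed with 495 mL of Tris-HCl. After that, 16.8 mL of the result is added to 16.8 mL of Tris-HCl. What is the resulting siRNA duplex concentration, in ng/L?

139 ng/L

Overall dilution factor = 24.90 × 2 × 50.01 × 2 = 4982.
693 ng/mL / 4982 = 0.139 ng/mL = 139 ng/L.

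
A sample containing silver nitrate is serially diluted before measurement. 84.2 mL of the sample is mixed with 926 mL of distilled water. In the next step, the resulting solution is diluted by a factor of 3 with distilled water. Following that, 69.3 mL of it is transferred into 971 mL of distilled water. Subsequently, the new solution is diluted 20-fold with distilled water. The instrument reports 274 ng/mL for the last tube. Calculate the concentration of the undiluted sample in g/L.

Overall dilution factor = 12.00 × 3 × 15.01 × 20 = 1.08 × 10⁴.
Original = 274 ng/mL × 1.08 × 10⁴ = 2.96 × 10⁶ ng/mL = 2.96 g/L.

2.96 g/L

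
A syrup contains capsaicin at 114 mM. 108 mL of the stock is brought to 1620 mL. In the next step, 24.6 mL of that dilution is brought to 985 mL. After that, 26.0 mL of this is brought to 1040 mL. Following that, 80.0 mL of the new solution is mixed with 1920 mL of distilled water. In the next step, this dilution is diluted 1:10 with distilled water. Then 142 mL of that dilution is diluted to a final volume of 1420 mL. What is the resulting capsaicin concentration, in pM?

1900 pM

Overall dilution factor = 15 × 40.04 × 40 × 25 × 10 × 10 = 6.01 × 10⁷.
114 mM / 6.01 × 10⁷ = 1.90 × 10⁻⁶ mM = 1900 pM.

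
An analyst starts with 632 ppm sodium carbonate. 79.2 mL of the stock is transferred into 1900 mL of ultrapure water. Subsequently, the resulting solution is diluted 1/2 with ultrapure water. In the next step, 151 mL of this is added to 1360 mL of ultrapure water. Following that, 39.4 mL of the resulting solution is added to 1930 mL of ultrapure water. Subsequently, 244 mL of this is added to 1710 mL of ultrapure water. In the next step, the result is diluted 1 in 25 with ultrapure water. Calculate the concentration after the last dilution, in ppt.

Overall dilution factor = 24.99 × 2 × 10.01 × 49.98 × 8.008 × 25 = 5.00 × 10⁶.
632 ppm / 5.00 × 10⁶ = 1.26 × 10⁻⁴ ppm = 126 ppt.

126 ppt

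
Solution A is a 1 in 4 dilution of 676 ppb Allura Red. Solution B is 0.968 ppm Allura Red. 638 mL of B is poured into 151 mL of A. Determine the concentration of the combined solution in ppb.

815 ppb

C_A = 676 ppb / 4 = 169 ppb.
C_B = 0.968 ppm = 968 ppb.
C_mix = (C_A·V_A + C_B·V_B)/(V_A + V_B) = (169×151 + 968×638) / 789.0 = 815 ppb.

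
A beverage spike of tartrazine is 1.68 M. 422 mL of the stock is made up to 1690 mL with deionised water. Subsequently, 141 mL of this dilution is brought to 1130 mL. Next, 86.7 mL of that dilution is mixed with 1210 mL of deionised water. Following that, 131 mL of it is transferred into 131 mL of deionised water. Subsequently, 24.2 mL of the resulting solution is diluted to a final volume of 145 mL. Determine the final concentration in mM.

Overall dilution factor = 4.005 × 8.014 × 14.96 × 2 × 5.992 = 5752.
1.68 M / 5752 = 2.92 × 10⁻⁴ M = 0.292 mM.

0.292 mM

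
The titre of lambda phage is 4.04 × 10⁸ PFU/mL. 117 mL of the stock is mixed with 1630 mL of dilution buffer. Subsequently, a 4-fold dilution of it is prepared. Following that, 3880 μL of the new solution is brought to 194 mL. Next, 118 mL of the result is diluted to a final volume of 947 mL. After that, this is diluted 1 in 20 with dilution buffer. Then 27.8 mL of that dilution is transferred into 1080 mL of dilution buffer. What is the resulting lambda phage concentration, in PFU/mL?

21.2 PFU/mL

Overall dilution factor = 14.93 × 4 × 50 × 8.025 × 20 × 39.85 = 1.91 × 10⁷.
4.04 × 10⁸ PFU/mL / 1.91 × 10⁷ = 21.2 PFU/mL.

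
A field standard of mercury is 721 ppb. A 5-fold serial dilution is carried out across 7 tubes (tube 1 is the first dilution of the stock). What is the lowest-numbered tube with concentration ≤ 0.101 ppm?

tube 2

Tube n has concentration 721 ppb / 5ⁿ.
Need 5ⁿ ≥ 721 ppb / 0.101 ppm = 7.14, so n ≥ 1.22.
First such tube: n = 2.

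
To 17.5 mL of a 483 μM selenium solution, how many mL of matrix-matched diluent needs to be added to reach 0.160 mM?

0.160 mM = 160 μM.
V₂ = C₁V₁/C₂ = 483 × 17.5 / 160 = 52.8 mL.
Diluent to add = V₂ − V₁ = 52.8 − 17.5 = 35.3 mL.

35.3 mL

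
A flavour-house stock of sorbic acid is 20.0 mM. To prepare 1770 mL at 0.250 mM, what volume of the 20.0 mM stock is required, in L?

0.0221 L

V₁ = C₂V₂/C₁ = 0.250 × 1770 / 20.0 = 22.1 mL = 0.0221 L.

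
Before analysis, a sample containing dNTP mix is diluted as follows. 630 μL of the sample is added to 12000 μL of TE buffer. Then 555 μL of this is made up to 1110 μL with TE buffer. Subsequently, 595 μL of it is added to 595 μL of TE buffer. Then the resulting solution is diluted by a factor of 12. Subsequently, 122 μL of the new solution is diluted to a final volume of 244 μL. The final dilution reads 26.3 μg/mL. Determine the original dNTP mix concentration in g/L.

Overall dilution factor = 20.05 × 2 × 2 × 12 × 2 = 1925.
Original = 26.3 μg/mL × 1925 = 5.06 × 10⁴ μg/mL = 50.6 g/L.

50.6 g/L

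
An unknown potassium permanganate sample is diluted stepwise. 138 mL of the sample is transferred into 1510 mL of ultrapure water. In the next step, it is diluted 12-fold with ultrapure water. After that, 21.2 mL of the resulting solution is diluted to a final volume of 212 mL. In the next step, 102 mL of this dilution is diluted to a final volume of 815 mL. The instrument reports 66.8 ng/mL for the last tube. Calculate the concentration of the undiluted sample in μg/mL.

765 μg/mL

Overall dilution factor = 11.94 × 12 × 10 × 7.990 = 1.15 × 10⁴.
Original = 66.8 ng/mL × 1.15 × 10⁴ = 7.65 × 10⁵ ng/mL = 765 μg/mL.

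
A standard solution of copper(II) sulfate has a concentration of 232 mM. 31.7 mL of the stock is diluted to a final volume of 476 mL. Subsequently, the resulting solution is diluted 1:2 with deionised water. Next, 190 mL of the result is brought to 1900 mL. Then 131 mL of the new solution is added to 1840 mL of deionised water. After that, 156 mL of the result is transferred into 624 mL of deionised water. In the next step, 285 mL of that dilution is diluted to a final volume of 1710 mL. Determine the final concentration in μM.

Overall dilution factor = 15.02 × 2 × 10 × 15.05 × 5 × 6 = 1.36 × 10⁵.
232 mM / 1.36 × 10⁵ = 1.71 × 10⁻³ mM = 1.71 μM.

1.71 μM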